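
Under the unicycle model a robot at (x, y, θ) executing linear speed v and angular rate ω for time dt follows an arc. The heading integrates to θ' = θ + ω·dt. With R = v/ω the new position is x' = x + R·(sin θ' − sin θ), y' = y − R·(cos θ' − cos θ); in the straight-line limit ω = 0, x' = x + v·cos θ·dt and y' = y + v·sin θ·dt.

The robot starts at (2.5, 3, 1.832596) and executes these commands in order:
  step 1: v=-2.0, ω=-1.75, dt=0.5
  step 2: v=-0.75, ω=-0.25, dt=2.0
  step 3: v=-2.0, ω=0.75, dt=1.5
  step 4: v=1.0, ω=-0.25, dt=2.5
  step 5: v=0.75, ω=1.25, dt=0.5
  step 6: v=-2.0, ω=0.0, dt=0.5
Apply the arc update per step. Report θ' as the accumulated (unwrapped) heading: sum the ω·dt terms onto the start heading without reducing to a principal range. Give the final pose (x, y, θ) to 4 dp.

(0.5639, 0.3594, 1.5826)

step 1: θ'=0.9576 (R=1.1429) → pose (2.3307, 2.0465, 0.9576)
step 2: θ'=0.4576 (R=3.0000) → pose (1.2027, 1.0816, 0.4576)
step 3: θ'=1.5826 (R=-2.6667) → pose (-0.2857, -1.3422, 1.5826)
step 4: θ'=0.9576 (R=-4.0000) → pose (0.4428, 1.0070, 0.9576)
step 5: θ'=1.5826 (R=0.6000) → pose (0.5521, 1.3594, 1.5826)
step 6: θ'=1.5826 (straight) → pose (0.5639, 0.3594, 1.5826)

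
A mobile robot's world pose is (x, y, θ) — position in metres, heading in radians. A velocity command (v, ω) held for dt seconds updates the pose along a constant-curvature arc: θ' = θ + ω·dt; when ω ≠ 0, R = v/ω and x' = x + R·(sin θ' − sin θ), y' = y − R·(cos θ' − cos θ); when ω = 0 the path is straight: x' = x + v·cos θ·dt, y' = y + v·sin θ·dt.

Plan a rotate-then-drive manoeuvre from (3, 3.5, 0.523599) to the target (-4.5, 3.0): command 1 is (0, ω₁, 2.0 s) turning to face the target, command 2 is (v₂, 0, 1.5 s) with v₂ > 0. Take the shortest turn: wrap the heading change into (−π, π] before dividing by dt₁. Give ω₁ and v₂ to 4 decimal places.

heading to target = atan2(3−3.5, -4.5−3) = -3.0750
Δθ = wrap(-3.0750 − 0.5236) = 2.6846; ω₁ = Δθ/dt₁ = 1.3423
distance = √((-4.5−3)² + (3−3.5)²) = 7.5166; v₂ = distance/dt₂ = 5.0111

ω₁ = 1.3423, v₂ = 5.0111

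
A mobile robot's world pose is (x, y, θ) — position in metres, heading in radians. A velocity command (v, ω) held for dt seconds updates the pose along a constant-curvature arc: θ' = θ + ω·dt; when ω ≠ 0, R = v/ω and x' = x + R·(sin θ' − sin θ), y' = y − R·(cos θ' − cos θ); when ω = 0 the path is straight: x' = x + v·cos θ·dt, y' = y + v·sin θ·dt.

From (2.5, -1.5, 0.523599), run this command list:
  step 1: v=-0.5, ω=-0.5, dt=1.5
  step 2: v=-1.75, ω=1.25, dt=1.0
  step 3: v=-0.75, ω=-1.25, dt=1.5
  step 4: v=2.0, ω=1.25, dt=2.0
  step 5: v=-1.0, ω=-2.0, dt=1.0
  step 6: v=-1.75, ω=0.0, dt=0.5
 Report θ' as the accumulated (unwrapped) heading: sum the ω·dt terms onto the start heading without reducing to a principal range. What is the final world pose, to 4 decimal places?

step 1: θ'=-0.2264 (R=1.0000) → pose (1.7755, -1.6085, -0.2264)
step 2: θ'=1.0236 (R=-1.4000) → pose (0.2657, -2.2443, 1.0236)
step 3: θ'=-0.8514 (R=0.6000) → pose (-0.6980, -2.3275, -0.8514)
step 4: θ'=1.6486 (R=1.6000) → pose (2.1007, -1.1488, 1.6486)
step 5: θ'=-0.3514 (R=0.5000) → pose (1.4301, -1.6572, -0.3514)
step 6: θ'=-0.3514 (straight) → pose (0.6085, -1.3560, -0.3514)

(0.6085, -1.3560, -0.3514)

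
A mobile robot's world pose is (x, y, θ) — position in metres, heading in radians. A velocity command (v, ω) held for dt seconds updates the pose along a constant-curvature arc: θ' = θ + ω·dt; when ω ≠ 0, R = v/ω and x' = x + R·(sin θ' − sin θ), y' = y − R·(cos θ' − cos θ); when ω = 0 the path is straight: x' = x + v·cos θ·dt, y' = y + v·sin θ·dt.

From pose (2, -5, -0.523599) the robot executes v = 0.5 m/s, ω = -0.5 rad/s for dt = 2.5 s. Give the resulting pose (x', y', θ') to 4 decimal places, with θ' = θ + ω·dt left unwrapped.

(2.4795, -6.0674, -1.7736)

θ' = -0.5236 + -0.5·2.5 = -1.7736
R = v/ω = 0.5/-0.5 = -1.0000
x' = 2 + -1.0000·(sin -1.7736 − sin -0.5236) = 2.4795
y' = -5 − -1.0000·(cos -1.7736 − cos -0.5236) = -6.0674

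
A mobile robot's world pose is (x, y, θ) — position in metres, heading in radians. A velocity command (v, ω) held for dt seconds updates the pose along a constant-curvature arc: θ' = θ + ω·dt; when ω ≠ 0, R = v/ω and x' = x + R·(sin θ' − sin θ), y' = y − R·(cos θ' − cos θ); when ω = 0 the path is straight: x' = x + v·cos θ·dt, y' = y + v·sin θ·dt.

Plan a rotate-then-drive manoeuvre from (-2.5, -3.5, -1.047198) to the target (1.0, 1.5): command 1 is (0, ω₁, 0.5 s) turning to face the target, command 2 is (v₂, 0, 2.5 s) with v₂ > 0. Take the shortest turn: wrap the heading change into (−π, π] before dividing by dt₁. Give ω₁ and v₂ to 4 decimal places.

heading to target = atan2(1.5−-3.5, 1−-2.5) = 0.9601
Δθ = wrap(0.9601 − -1.0472) = 2.0073; ω₁ = Δθ/dt₁ = 4.0145
distance = √((1−-2.5)² + (1.5−-3.5)²) = 6.1033; v₂ = distance/dt₂ = 2.4413

ω₁ = 4.0145, v₂ = 2.4413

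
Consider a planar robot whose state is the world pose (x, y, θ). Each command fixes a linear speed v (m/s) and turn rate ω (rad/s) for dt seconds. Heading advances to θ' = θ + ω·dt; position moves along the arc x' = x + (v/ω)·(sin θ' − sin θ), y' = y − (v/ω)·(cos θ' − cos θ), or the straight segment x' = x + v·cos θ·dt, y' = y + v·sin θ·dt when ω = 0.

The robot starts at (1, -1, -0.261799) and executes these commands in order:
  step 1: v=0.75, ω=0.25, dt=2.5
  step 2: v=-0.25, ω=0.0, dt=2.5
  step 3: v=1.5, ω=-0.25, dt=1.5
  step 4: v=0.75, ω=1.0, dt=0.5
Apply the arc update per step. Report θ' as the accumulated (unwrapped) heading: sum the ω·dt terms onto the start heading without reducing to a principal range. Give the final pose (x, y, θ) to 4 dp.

(4.8211, -0.6500, 0.4882)

step 1: θ'=0.3632 (R=3.0000) → pose (2.8423, -0.9065, 0.3632)
step 2: θ'=0.3632 (straight) → pose (2.2580, -1.1286, 0.3632)
step 3: θ'=-0.0118 (R=-6.0000) → pose (4.4604, -0.7376, -0.0118)
step 4: θ'=0.4882 (R=0.7500) → pose (4.8211, -0.6500, 0.4882)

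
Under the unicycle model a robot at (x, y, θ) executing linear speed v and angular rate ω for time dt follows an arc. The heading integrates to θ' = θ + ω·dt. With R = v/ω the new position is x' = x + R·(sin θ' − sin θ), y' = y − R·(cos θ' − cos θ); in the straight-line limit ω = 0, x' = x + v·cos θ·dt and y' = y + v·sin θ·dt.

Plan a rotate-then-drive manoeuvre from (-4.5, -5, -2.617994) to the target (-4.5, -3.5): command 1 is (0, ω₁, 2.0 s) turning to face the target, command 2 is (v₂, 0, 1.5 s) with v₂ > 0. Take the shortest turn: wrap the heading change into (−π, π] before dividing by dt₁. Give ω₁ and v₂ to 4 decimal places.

heading to target = atan2(-3.5−-5, -4.5−-4.5) = 1.5708
Δθ = wrap(1.5708 − -2.6180) = -2.0944; ω₁ = Δθ/dt₁ = -1.0472
distance = √((-4.5−-4.5)² + (-3.5−-5)²) = 1.5000; v₂ = distance/dt₂ = 1.0000

ω₁ = -1.0472, v₂ = 1.0000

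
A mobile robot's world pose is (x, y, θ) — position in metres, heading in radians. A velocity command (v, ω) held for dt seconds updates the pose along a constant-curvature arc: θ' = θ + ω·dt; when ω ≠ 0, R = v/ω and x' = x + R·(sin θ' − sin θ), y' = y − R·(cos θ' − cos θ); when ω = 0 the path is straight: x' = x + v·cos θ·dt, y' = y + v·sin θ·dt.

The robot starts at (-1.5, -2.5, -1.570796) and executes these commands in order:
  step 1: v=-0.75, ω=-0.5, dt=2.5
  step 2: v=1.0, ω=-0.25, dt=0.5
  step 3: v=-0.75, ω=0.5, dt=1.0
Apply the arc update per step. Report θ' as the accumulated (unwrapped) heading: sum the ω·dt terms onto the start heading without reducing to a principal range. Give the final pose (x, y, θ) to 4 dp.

(-0.2864, -0.8841, -2.4458)

step 1: θ'=-2.8208 (R=1.5000) → pose (-0.4730, -1.0765, -2.8208)
step 2: θ'=-2.9458 (R=-4.0000) → pose (-0.9561, -1.2042, -2.9458)
step 3: θ'=-2.4458 (R=-1.5000) → pose (-0.2864, -0.8841, -2.4458)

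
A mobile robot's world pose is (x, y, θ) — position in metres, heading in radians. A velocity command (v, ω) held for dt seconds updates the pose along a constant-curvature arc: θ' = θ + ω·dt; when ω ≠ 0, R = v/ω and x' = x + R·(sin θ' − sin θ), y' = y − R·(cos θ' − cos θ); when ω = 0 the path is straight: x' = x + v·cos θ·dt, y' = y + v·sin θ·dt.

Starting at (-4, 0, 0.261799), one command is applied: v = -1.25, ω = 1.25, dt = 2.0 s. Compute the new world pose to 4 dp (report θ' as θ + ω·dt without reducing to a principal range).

θ' = 0.2618 + 1.25·2.0 = 2.7618
R = v/ω = -1.25/1.25 = -1.0000
x' = -4 + -1.0000·(sin 2.7618 − sin 0.2618) = -4.1119
y' = 0 − -1.0000·(cos 2.7618 − cos 0.2618) = -1.8947

(-4.1119, -1.8947, 2.7618)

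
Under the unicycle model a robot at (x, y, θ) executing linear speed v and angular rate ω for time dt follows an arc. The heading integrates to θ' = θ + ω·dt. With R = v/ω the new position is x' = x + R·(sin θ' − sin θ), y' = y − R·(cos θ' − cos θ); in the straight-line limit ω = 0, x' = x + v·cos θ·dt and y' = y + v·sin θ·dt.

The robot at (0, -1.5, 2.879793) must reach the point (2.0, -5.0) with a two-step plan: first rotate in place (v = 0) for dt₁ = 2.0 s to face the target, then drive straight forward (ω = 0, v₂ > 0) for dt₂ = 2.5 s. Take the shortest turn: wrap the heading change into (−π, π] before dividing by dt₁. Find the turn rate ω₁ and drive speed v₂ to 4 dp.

ω₁ = 1.1759, v₂ = 1.6125

heading to target = atan2(-5−-1.5, 2−0) = -1.0517
Δθ = wrap(-1.0517 − 2.8798) = 2.3517; ω₁ = Δθ/dt₁ = 1.1759
distance = √((2−0)² + (-5−-1.5)²) = 4.0311; v₂ = distance/dt₂ = 1.6125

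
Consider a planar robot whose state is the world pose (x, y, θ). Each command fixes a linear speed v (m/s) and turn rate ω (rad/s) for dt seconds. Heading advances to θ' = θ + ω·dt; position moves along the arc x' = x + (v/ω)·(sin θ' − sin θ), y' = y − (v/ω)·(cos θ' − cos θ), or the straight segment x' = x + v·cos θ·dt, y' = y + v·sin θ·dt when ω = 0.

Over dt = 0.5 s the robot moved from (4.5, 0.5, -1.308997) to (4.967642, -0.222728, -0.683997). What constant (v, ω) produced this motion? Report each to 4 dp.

v = 1.7500, ω = 1.2500

Δθ = -0.683997 − -1.308997 = 0.625000
ω = Δθ/dt = 0.625000/0.5 = 1.2500
R = −Δy/(cos θ' − cos θ) = 1.4000
v = R·ω = 1.4000·1.2500 = 1.7500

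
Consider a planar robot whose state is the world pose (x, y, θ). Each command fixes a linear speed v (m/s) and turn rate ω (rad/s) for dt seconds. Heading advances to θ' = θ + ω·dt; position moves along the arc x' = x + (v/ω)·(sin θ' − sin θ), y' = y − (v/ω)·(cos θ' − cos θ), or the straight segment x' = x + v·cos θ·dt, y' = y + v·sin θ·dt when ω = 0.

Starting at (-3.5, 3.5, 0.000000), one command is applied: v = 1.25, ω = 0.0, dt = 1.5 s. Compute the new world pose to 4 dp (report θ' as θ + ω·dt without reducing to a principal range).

(-1.6250, 3.5000, 0.0000)

θ' = 0.0000 + 0.0·1.5 = 0.0000
ω = 0 → straight: x' = -3.5 + 1.25·cos(0.0000)·1.5 = -1.6250
y' = 3.5 + 1.25·sin(0.0000)·1.5 = 3.5000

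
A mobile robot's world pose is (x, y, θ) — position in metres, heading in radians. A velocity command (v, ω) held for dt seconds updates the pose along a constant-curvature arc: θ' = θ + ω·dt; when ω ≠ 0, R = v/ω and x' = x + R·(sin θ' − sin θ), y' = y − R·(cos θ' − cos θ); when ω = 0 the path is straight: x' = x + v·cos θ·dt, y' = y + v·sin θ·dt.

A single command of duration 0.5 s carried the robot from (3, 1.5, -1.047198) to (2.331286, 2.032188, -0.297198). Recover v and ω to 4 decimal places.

Δθ = -0.297198 − -1.047198 = 0.750000
ω = Δθ/dt = 0.750000/0.5 = 1.5000
R = Δx/(sin θ' − sin θ) = -1.1667
v = R·ω = -1.1667·1.5000 = -1.7500

v = -1.7500, ω = 1.5000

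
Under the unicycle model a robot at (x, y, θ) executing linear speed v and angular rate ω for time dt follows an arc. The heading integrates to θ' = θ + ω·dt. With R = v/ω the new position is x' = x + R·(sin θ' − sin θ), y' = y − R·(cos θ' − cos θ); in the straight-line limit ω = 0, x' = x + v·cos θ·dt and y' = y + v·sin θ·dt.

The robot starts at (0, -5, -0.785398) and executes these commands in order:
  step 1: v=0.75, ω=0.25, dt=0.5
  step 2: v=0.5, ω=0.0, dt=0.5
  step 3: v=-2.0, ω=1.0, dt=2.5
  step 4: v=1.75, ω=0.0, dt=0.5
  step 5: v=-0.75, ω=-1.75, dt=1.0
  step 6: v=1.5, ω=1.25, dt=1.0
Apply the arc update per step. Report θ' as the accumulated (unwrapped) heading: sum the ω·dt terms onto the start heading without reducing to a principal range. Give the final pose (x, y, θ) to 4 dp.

step 1: θ'=-0.6604 (R=3.0000) → pose (0.2810, -5.2479, -0.6604)
step 2: θ'=-0.6604 (straight) → pose (0.4785, -5.4013, -0.6604)
step 3: θ'=1.8396 (R=-2.0000) → pose (-2.6766, -7.5119, 1.8396)
step 4: θ'=1.8396 (straight) → pose (-2.9090, -6.6684, 1.8396)
step 5: θ'=0.0896 (R=0.4286) → pose (-3.2838, -7.2090, 0.0896)
step 6: θ'=1.3396 (R=1.2000) → pose (-2.2231, -6.2888, 1.3396)

(-2.2231, -6.2888, 1.3396)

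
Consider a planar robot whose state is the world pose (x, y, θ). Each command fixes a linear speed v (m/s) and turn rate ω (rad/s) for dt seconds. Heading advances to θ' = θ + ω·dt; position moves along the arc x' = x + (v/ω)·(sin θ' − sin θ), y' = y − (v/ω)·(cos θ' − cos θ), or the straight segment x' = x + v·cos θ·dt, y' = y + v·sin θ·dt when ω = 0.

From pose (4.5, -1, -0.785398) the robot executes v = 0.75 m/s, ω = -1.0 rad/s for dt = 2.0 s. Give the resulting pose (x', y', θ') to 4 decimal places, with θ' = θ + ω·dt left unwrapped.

(4.2312, -2.2333, -2.7854)

θ' = -0.7854 + -1.0·2.0 = -2.7854
R = v/ω = 0.75/-1.0 = -0.7500
x' = 4.5 + -0.7500·(sin -2.7854 − sin -0.7854) = 4.2312
y' = -1 − -0.7500·(cos -2.7854 − cos -0.7854) = -2.2333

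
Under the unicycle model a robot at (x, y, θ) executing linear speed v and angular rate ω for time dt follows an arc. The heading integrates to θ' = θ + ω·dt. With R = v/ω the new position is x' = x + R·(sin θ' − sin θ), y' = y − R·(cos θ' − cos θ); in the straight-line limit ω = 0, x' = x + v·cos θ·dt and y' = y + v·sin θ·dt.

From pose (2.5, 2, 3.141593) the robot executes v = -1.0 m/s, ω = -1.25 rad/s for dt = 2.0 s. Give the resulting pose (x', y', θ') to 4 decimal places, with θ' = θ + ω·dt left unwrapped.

θ' = 3.1416 + -1.25·2.0 = 0.6416
R = v/ω = -1.0/-1.25 = 0.8000
x' = 2.5 + 0.8000·(sin 0.6416 − sin 3.1416) = 2.9788
y' = 2 − 0.8000·(cos 0.6416 − cos 3.1416) = 0.5591

(2.9788, 0.5591, 0.6416)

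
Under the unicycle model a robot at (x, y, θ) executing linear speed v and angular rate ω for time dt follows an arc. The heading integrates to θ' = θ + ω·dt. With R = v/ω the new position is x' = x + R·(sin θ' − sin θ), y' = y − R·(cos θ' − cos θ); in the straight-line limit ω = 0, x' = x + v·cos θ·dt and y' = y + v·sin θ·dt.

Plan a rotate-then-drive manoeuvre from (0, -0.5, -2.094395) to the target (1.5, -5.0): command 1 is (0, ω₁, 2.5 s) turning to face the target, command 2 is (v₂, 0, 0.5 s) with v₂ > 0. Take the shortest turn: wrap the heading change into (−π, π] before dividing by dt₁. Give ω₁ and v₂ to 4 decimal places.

ω₁ = 0.3381, v₂ = 9.4868

heading to target = atan2(-5−-0.5, 1.5−0) = -1.2490
Δθ = wrap(-1.2490 − -2.0944) = 0.8453; ω₁ = Δθ/dt₁ = 0.3381
distance = √((1.5−0)² + (-5−-0.5)²) = 4.7434; v₂ = distance/dt₂ = 9.4868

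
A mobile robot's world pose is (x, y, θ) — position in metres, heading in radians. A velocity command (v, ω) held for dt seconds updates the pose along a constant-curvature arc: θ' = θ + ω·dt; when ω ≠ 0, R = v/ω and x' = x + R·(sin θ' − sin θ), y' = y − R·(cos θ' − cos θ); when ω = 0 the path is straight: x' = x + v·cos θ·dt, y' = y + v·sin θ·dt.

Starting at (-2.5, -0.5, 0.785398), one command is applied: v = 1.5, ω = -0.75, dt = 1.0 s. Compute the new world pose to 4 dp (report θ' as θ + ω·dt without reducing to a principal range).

θ' = 0.7854 + -0.75·1.0 = 0.0354
R = v/ω = 1.5/-0.75 = -2.0000
x' = -2.5 + -2.0000·(sin 0.0354 − sin 0.7854) = -1.1566
y' = -0.5 − -2.0000·(cos 0.0354 − cos 0.7854) = 0.0845

(-1.1566, 0.0845, 0.0354)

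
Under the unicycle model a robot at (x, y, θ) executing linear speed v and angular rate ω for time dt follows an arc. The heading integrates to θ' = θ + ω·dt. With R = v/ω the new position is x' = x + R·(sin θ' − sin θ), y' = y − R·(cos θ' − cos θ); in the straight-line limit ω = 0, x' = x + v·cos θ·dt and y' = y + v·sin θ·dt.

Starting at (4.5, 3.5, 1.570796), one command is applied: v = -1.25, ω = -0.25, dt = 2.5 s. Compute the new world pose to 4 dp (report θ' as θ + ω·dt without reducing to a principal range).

(3.5548, 0.5745, 0.9458)

θ' = 1.5708 + -0.25·2.5 = 0.9458
R = v/ω = -1.25/-0.25 = 5.0000
x' = 4.5 + 5.0000·(sin 0.9458 − sin 1.5708) = 3.5548
y' = 3.5 − 5.0000·(cos 0.9458 − cos 1.5708) = 0.5745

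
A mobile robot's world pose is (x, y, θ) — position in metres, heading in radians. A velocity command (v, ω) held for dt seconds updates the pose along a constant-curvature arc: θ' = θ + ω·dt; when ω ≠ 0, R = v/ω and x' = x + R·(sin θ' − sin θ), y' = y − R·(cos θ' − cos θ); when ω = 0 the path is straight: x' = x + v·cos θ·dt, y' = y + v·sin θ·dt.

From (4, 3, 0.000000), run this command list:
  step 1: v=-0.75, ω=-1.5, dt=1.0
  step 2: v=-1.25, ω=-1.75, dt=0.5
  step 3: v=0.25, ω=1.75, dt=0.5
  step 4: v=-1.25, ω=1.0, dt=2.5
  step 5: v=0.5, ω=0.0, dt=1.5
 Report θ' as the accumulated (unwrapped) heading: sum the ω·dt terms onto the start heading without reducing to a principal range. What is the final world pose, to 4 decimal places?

(1.7814, 5.1347, 1.0000)

step 1: θ'=-1.5000 (R=0.5000) → pose (3.5013, 3.4646, -1.5000)
step 2: θ'=-2.3750 (R=0.7143) → pose (3.7183, 4.0296, -2.3750)
step 3: θ'=-1.5000 (R=0.1429) → pose (3.6749, 3.9166, -1.5000)
step 4: θ'=1.0000 (R=-1.2500) → pose (1.3762, 4.5036, 1.0000)
step 5: θ'=1.0000 (straight) → pose (1.7814, 5.1347, 1.0000)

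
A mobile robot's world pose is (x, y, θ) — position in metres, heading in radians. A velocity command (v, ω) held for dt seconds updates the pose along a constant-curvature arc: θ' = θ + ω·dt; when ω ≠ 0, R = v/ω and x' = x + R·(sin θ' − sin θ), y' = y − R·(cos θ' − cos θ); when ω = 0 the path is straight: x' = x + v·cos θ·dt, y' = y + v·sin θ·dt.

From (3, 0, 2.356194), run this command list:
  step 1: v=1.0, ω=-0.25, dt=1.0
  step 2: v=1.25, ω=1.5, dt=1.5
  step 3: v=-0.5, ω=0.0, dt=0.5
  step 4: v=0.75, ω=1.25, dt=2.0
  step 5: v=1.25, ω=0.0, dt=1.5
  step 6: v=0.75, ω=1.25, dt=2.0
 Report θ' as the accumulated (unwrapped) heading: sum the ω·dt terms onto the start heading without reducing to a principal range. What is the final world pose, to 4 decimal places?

(3.1566, 2.2934, 9.3562)

step 1: θ'=2.1062 (R=-4.0000) → pose (2.3882, 0.7877, 2.1062)
step 2: θ'=4.3562 (R=0.8333) → pose (0.8904, 0.6531, 4.3562)
step 3: θ'=4.3562 (straight) → pose (0.9776, 0.8874, 4.3562)
step 4: θ'=6.8562 (R=0.6000) → pose (1.8652, 0.1741, 6.8562)
step 5: θ'=6.8562 (straight) → pose (3.4407, 1.1906, 6.8562)
step 6: θ'=9.3562 (R=0.6000) → pose (3.1566, 2.2934, 9.3562)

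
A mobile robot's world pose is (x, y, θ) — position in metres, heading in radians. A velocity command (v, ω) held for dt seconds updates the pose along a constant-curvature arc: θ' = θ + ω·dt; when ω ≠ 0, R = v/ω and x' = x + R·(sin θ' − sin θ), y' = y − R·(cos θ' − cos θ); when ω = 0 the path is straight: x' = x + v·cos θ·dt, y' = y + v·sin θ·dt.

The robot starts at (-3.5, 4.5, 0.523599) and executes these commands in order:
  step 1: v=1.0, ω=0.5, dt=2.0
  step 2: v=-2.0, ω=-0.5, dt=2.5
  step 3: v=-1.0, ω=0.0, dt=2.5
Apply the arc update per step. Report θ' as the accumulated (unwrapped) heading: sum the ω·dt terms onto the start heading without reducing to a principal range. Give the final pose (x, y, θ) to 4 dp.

step 1: θ'=1.5236 (R=2.0000) → pose (-2.5022, 6.1377, 1.5236)
step 2: θ'=0.2736 (R=4.0000) → pose (-5.4170, 2.4752, 0.2736)
step 3: θ'=0.2736 (straight) → pose (-7.8240, 1.7997, 0.2736)

(-7.8240, 1.7997, 0.2736)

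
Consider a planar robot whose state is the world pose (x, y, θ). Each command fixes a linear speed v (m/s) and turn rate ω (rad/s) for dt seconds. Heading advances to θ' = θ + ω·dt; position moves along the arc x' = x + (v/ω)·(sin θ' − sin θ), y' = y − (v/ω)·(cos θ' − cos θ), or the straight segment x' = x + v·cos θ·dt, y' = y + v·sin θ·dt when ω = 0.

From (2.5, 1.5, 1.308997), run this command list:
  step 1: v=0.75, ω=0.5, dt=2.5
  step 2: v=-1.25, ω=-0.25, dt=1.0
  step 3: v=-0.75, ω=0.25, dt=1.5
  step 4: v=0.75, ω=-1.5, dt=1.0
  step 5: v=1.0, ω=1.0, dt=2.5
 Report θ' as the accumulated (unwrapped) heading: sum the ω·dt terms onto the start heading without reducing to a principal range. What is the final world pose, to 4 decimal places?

step 1: θ'=2.5590 (R=1.5000) → pose (1.8764, 3.1408, 2.5590)
step 2: θ'=2.3090 (R=5.0000) → pose (2.8238, 2.3304, 2.3090)
step 3: θ'=2.6840 (R=-3.0000) → pose (3.7175, 1.6579, 2.6840)
step 4: θ'=1.1840 (R=-0.5000) → pose (3.4753, 2.2951, 1.1840)
step 5: θ'=3.6840 (R=1.0000) → pose (2.0330, 3.5288, 3.6840)

(2.0330, 3.5288, 3.6840)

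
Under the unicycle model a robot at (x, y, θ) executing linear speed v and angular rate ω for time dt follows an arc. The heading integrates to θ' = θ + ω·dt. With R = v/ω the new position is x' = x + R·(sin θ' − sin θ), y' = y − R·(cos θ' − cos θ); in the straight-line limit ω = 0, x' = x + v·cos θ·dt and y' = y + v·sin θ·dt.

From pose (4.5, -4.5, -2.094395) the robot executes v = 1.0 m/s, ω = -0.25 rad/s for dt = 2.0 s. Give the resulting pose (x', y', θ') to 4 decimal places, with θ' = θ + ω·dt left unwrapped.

(3.1171, -5.9159, -2.5944)

θ' = -2.0944 + -0.25·2.0 = -2.5944
R = v/ω = 1.0/-0.25 = -4.0000
x' = 4.5 + -4.0000·(sin -2.5944 − sin -2.0944) = 3.1171
y' = -4.5 − -4.0000·(cos -2.5944 − cos -2.0944) = -5.9159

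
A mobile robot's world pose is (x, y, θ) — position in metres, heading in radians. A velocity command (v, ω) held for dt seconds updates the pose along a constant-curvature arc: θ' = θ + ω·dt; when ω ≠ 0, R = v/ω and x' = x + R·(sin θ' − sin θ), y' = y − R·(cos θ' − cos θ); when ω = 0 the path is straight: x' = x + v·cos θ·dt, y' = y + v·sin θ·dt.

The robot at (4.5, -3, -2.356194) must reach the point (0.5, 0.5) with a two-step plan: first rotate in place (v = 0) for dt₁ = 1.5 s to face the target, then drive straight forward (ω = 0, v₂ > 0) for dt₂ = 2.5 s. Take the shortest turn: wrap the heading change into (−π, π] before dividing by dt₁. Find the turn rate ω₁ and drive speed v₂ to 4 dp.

ω₁ = -1.0028, v₂ = 2.1260

heading to target = atan2(0.5−-3, 0.5−4.5) = 2.4228
Δθ = wrap(2.4228 − -2.3562) = -1.5042; ω₁ = Δθ/dt₁ = -1.0028
distance = √((0.5−4.5)² + (0.5−-3)²) = 5.3151; v₂ = distance/dt₂ = 2.1260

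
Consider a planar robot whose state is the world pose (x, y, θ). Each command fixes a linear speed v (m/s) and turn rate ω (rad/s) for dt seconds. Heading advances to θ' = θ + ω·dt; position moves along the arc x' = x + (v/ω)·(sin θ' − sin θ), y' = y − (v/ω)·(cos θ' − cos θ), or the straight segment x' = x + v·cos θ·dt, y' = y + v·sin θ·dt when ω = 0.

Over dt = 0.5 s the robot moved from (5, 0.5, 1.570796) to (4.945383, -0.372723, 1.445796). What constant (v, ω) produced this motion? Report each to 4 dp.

Δθ = 1.445796 − 1.570796 = -0.125000
ω = Δθ/dt = -0.125000/0.5 = -0.2500
R = −Δy/(cos θ' − cos θ) = 7.0000
v = R·ω = 7.0000·-0.2500 = -1.7500

v = -1.7500, ω = -0.2500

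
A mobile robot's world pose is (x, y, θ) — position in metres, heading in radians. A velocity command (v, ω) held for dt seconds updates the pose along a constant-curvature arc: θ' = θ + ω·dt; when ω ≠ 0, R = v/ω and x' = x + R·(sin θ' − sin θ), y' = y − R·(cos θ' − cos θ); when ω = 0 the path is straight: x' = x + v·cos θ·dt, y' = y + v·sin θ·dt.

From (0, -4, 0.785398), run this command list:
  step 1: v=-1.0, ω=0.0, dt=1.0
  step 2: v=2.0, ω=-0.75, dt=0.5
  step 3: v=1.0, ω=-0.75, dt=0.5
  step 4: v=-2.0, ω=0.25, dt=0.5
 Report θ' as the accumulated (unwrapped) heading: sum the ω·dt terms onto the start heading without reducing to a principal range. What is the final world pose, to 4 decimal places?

step 1: θ'=0.7854 (straight) → pose (-0.7071, -4.7071, 0.7854)
step 2: θ'=0.4104 (R=-2.6667) → pose (0.1146, -4.1475, 0.4104)
step 3: θ'=0.0354 (R=-1.3333) → pose (0.5994, -4.0376, 0.0354)
step 4: θ'=0.1604 (R=-8.0000) → pose (-0.3952, -4.1353, 0.1604)

(-0.3952, -4.1353, 0.1604)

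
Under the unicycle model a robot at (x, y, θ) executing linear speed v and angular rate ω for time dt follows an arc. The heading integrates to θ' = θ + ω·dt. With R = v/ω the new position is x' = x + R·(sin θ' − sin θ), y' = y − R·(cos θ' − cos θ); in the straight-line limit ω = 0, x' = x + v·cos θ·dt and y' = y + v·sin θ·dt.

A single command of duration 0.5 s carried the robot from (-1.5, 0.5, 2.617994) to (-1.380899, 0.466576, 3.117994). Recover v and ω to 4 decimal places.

v = -0.2500, ω = 1.0000

Δθ = 3.117994 − 2.617994 = 0.500000
ω = Δθ/dt = 0.500000/0.5 = 1.0000
R = Δx/(sin θ' − sin θ) = -0.2500
v = R·ω = -0.2500·1.0000 = -0.2500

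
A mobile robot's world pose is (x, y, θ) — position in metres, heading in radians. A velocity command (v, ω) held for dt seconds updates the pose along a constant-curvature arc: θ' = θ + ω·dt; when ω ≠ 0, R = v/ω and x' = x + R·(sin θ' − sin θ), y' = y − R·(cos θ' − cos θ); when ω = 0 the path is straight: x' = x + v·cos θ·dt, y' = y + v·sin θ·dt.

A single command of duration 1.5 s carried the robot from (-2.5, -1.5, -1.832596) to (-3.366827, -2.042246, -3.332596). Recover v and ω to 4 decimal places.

v = 0.7500, ω = -1.0000

Δθ = -3.332596 − -1.832596 = -1.500000
ω = Δθ/dt = -1.500000/1.5 = -1.0000
R = Δx/(sin θ' − sin θ) = -0.7500
v = R·ω = -0.7500·-1.0000 = 0.7500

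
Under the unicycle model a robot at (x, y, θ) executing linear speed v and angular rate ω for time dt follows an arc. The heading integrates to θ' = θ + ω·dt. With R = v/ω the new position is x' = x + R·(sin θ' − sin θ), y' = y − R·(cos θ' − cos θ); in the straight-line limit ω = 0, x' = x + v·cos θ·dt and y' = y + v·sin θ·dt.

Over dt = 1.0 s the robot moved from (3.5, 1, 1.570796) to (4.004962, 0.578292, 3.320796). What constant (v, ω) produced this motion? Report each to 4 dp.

Δθ = 3.320796 − 1.570796 = 1.750000
ω = Δθ/dt = 1.750000/1.0 = 1.7500
R = Δx/(sin θ' − sin θ) = -0.4286
v = R·ω = -0.4286·1.7500 = -0.7500

v = -0.7500, ω = 1.7500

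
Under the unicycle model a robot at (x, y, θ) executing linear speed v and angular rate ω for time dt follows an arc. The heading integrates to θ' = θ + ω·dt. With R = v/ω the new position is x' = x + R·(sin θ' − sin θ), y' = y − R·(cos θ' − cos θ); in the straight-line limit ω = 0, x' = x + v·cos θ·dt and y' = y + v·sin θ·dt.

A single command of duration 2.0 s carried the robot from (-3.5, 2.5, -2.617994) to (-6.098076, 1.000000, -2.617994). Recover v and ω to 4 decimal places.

v = 1.5000, ω = 0.0000

Δθ = -2.617994 − -2.617994 = 0.000000
ω = Δθ/dt = 0.000000/2.0 = 0.0000
ω = 0 → v = (Δx·cos θ + Δy·sin θ)/dt = 1.5000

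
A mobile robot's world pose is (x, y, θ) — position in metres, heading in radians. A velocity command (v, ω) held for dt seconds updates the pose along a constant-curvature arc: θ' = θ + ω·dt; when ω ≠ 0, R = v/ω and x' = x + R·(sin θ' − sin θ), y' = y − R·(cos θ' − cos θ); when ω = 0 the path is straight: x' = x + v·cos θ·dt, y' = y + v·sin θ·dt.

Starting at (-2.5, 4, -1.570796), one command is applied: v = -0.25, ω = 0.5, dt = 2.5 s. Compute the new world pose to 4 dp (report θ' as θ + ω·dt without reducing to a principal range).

(-2.8423, 4.4745, -0.3208)

θ' = -1.5708 + 0.5·2.5 = -0.3208
R = v/ω = -0.25/0.5 = -0.5000
x' = -2.5 + -0.5000·(sin -0.3208 − sin -1.5708) = -2.8423
y' = 4 − -0.5000·(cos -0.3208 − cos -1.5708) = 4.4745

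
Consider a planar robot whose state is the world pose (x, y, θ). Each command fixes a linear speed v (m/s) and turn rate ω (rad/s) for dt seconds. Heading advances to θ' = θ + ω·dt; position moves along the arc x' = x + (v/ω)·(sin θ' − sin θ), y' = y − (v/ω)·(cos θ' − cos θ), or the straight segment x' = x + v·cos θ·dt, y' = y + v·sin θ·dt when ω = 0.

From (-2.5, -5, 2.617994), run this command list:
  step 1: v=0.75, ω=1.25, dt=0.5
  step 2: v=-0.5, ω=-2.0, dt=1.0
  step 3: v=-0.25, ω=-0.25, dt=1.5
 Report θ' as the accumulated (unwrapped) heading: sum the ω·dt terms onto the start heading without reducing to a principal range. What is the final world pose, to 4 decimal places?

(-2.7825, -5.5763, 0.8680)

step 1: θ'=3.2430 (R=0.6000) → pose (-2.8607, -4.9227, 3.2430)
step 2: θ'=1.2430 (R=0.2500) → pose (-2.5987, -5.2519, 1.2430)
step 3: θ'=0.8680 (R=1.0000) → pose (-2.7825, -5.5763, 0.8680)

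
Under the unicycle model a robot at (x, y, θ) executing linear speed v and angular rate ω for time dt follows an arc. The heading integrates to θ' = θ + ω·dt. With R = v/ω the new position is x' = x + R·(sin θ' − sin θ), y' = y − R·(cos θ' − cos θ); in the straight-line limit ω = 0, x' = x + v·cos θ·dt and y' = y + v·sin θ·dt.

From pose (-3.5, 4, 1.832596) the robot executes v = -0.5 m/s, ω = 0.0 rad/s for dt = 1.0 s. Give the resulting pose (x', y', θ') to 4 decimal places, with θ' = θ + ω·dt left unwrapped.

(-3.3706, 3.5170, 1.8326)

θ' = 1.8326 + 0.0·1.0 = 1.8326
ω = 0 → straight: x' = -3.5 + -0.5·cos(1.8326)·1.0 = -3.3706
y' = 4 + -0.5·sin(1.8326)·1.0 = 3.5170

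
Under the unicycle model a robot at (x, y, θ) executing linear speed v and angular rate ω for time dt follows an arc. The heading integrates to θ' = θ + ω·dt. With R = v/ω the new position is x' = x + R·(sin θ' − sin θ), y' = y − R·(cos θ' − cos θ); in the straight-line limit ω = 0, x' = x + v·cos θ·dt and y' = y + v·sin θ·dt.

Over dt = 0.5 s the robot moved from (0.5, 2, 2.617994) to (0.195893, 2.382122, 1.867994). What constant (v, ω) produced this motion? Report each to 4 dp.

Δθ = 1.867994 − 2.617994 = -0.750000
ω = Δθ/dt = -0.750000/0.5 = -1.5000
R = −Δy/(cos θ' − cos θ) = -0.6667
v = R·ω = -0.6667·-1.5000 = 1.0000

v = 1.0000, ω = -1.5000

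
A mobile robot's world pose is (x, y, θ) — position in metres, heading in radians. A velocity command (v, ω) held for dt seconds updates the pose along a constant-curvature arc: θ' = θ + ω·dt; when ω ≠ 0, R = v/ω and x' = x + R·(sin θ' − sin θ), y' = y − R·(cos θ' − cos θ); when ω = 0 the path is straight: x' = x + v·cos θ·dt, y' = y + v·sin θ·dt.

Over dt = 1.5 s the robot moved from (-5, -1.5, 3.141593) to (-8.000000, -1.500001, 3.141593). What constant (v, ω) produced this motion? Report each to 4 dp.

Δθ = 3.141593 − 3.141593 = 0.000000
ω = Δθ/dt = 0.000000/1.5 = 0.0000
ω = 0 → v = (Δx·cos θ + Δy·sin θ)/dt = 2.0000

v = 2.0000, ω = 0.0000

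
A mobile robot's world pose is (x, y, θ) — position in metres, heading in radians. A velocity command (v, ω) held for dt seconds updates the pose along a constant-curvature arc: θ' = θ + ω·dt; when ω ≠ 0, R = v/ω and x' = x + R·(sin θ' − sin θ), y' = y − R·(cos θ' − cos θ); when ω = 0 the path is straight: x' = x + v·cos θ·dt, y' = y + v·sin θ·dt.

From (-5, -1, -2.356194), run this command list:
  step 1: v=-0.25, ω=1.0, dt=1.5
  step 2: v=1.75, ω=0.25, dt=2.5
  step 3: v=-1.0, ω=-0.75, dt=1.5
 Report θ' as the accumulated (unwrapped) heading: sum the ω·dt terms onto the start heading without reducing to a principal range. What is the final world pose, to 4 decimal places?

(-2.3017, -1.8720, -1.3562)

step 1: θ'=-0.8562 (R=-0.2500) → pose (-4.9879, -0.6594, -0.8562)
step 2: θ'=-0.2312 (R=7.0000) → pose (-1.3044, -2.8859, -0.2312)
step 3: θ'=-1.3562 (R=1.3333) → pose (-2.3017, -1.8720, -1.3562)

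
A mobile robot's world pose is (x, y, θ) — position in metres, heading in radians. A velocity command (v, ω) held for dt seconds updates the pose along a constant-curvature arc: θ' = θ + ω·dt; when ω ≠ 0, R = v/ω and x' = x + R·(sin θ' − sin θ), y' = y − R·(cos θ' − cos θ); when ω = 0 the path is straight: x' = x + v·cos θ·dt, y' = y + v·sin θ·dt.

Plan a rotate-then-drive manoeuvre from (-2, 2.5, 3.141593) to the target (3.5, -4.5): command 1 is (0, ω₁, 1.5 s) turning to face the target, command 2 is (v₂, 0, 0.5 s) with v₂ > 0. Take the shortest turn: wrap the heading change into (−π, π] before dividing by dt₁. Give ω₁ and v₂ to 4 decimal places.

heading to target = atan2(-4.5−2.5, 3.5−-2) = -0.9048
Δθ = wrap(-0.9048 − 3.1416) = 2.2368; ω₁ = Δθ/dt₁ = 1.4912
distance = √((3.5−-2)² + (-4.5−2.5)²) = 8.9022; v₂ = distance/dt₂ = 17.8045

ω₁ = 1.4912, v₂ = 17.8045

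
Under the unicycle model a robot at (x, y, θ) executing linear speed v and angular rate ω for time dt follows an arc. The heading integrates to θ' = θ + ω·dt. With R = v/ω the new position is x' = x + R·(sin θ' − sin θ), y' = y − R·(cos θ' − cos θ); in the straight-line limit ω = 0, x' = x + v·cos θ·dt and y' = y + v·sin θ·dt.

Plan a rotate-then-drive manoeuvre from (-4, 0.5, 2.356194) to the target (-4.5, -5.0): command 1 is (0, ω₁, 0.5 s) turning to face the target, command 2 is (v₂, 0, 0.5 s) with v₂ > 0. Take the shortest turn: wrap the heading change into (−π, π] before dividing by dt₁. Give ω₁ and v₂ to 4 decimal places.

heading to target = atan2(-5−0.5, -4.5−-4) = -1.6615
Δθ = wrap(-1.6615 − 2.3562) = 2.2655; ω₁ = Δθ/dt₁ = 4.5311
distance = √((-4.5−-4)² + (-5−0.5)²) = 5.5227; v₂ = distance/dt₂ = 11.0454

ω₁ = 4.5311, v₂ = 11.0454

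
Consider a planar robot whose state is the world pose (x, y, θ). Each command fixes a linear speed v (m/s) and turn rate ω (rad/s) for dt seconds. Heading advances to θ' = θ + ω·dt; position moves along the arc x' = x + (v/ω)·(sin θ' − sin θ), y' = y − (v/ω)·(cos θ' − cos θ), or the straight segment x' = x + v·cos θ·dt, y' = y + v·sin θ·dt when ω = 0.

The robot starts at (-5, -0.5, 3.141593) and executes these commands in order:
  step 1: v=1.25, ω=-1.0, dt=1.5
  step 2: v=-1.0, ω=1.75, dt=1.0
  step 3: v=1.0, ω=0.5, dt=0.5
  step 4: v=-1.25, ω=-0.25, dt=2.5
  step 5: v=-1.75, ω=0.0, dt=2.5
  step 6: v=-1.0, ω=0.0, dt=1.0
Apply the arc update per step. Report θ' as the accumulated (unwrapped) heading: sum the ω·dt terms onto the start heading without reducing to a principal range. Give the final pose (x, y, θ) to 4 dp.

(2.3540, -0.1314, 3.0166)

step 1: θ'=1.6416 (R=-1.2500) → pose (-6.2469, 0.6616, 1.6416)
step 2: θ'=3.3916 (R=-0.5714) → pose (-5.5355, 0.1483, 3.3916)
step 3: θ'=3.6416 (R=2.0000) → pose (-5.9995, -0.0343, 3.6416)
step 4: θ'=3.0166 (R=5.0000) → pose (-2.9790, 0.5388, 3.0166)
step 5: θ'=3.0166 (straight) → pose (1.3618, -0.0067, 3.0166)
step 6: θ'=3.0166 (straight) → pose (2.3540, -0.1314, 3.0166)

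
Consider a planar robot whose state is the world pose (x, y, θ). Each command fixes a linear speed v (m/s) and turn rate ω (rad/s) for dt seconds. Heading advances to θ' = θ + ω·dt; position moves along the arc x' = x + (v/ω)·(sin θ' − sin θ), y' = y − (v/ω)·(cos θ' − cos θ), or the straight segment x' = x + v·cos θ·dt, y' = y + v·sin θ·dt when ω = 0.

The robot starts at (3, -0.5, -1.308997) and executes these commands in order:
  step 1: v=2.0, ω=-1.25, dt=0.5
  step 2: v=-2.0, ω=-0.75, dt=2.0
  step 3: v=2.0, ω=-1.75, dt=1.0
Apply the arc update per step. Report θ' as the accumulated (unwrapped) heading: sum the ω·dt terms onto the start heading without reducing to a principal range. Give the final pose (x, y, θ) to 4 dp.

step 1: θ'=-1.9340 (R=-1.6000) → pose (2.9501, -1.4825, -1.9340)
step 2: θ'=-3.4340 (R=2.6667) → pose (6.2115, 0.1236, -3.4340)
step 3: θ'=-5.1840 (R=-1.1429) → pose (5.5229, 1.7371, -5.1840)

(5.5229, 1.7371, -5.1840)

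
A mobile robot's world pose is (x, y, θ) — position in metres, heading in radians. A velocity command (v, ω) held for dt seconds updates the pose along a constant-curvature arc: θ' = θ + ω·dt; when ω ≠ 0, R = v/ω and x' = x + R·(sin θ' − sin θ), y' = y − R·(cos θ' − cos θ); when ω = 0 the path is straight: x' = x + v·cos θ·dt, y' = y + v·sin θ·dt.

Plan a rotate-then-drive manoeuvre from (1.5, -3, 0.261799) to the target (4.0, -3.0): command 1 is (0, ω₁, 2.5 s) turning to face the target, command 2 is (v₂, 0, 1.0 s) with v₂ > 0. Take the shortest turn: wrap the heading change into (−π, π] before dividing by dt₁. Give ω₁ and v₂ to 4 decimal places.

heading to target = atan2(-3−-3, 4−1.5) = 0.0000
Δθ = wrap(0.0000 − 0.2618) = -0.2618; ω₁ = Δθ/dt₁ = -0.1047
distance = √((4−1.5)² + (-3−-3)²) = 2.5000; v₂ = distance/dt₂ = 2.5000

ω₁ = -0.1047, v₂ = 2.5000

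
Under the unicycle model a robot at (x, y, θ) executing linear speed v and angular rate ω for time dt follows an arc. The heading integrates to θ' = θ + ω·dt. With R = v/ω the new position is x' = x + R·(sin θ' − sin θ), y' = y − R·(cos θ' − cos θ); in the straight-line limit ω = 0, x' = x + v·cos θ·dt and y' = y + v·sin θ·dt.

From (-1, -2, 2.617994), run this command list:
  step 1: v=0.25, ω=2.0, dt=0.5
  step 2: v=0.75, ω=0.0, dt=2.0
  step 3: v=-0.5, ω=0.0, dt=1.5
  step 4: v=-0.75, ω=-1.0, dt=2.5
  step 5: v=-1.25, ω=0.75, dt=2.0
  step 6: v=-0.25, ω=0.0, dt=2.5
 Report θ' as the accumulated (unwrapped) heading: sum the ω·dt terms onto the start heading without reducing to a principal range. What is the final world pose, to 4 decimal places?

step 1: θ'=3.6180 (R=0.1250) → pose (-1.1198, -1.9972, 3.6180)
step 2: θ'=3.6180 (straight) → pose (-2.4528, -2.6850, 3.6180)
step 3: θ'=3.6180 (straight) → pose (-1.7863, -2.3411, 3.6180)
step 4: θ'=1.1180 (R=0.7500) → pose (-0.7680, -3.3357, 1.1180)
step 5: θ'=2.6180 (R=-1.6667) → pose (-0.1026, -5.5082, 2.6180)
step 6: θ'=2.6180 (straight) → pose (0.4387, -5.8207, 2.6180)

(0.4387, -5.8207, 2.6180)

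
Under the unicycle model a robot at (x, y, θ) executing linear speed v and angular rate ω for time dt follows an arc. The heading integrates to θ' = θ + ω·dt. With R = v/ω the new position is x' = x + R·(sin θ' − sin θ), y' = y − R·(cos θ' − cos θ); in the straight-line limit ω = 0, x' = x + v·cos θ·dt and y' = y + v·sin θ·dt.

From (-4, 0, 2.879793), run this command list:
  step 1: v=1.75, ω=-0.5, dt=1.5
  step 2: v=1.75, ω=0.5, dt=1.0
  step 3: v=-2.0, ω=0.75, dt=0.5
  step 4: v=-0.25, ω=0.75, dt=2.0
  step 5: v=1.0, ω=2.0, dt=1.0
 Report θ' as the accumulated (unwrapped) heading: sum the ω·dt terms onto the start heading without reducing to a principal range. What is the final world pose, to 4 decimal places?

(-5.4014, 2.0738, 6.5048)

step 1: θ'=2.1298 (R=-3.5000) → pose (-6.0614, 1.5246, 2.1298)
step 2: θ'=2.6298 (R=3.5000) → pose (-7.3145, 2.7199, 2.6298)
step 3: θ'=3.0048 (R=-2.6667) → pose (-6.3722, 2.4031, 3.0048)
step 4: θ'=4.5048 (R=-0.3333) → pose (-6.0006, 2.6647, 4.5048)
step 5: θ'=6.5048 (R=0.5000) → pose (-5.4014, 2.0738, 6.5048)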